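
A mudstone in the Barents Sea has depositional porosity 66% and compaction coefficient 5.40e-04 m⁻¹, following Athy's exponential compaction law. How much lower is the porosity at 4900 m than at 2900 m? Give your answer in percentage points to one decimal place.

Working in km (1 km = 1000 m; k in km⁻¹ = k in m⁻¹ × 1000):
φ(2.9) = 0.66·e^(−0.54×2.9) = 0.1379
φ(4.9) = 0.66·e^(−0.54×4.9) = 0.0468
Δφ = 0.1379 − 0.0468 = 0.0910

9.1 percentage points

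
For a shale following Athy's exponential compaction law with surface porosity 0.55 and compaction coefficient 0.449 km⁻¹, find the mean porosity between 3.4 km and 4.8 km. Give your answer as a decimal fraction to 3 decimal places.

0.089

⟨n⟩ = (1/(Z₂−Z₁)) ∫ n₀ e^(−kZ) dZ = n₀·(e^(−k·Z₁) − e^(−k·Z₂)) / (k·(Z₂−Z₁))
e^(−0.449×3.4) = 0.2173; e^(−0.449×4.8) = 0.1159
⟨n⟩ = 0.55 × (0.2173 − 0.1159) / (0.449 × 1.4) = 0.55 × 0.1613 = 0.0887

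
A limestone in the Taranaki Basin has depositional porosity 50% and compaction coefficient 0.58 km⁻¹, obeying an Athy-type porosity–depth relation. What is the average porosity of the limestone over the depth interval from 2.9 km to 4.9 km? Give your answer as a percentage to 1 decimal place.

⟨φ⟩ = (1/(Z₂−Z₁)) ∫ φ₀ e^(−cZ) dZ = φ₀·(e^(−c·Z₁) − e^(−c·Z₂)) / (c·(Z₂−Z₁))
e^(−0.58×2.9) = 0.1860; e^(−0.58×4.9) = 0.0583
⟨φ⟩ = 0.5 × (0.1860 − 0.0583) / (0.58 × 2) = 0.5 × 0.1101 = 0.0550

5.5%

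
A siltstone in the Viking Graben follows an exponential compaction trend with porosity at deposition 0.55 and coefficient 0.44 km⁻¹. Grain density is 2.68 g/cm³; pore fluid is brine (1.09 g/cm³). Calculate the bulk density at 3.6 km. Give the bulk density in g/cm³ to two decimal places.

Porosity at depth: n = 0.55·exp(−0.44×3.6) = 0.55×0.2052 = 0.1128
Bulk density: ρ_b = (1−n)ρ_g + n·ρ_f = 0.8872×2.68 + 0.1128×1.09
       = 2.378 + 0.123 = 2.501 g/cm³

2.50 g/cm³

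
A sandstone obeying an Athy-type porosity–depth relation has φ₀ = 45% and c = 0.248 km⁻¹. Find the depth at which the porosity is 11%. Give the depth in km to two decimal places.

Invert Athy's law: Z = ln(φ₀/φ) / c
Z = ln(0.45/0.11) / 0.248 = ln(4.091) / 0.248 = 1.4088 / 0.248 = 5.681 km

5.68 km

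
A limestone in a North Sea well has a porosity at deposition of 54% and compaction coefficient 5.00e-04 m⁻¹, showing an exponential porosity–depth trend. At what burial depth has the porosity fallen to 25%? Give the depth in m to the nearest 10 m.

Working in km (1 km = 1000 m; c in km⁻¹ = c in m⁻¹ × 1000):
Invert Athy's law: Z = ln(φ₀/φ) / c
Z = ln(0.54/0.25) / 0.5 = ln(2.16) / 0.5 = 0.7701 / 0.5 = 1.540 km

1540 m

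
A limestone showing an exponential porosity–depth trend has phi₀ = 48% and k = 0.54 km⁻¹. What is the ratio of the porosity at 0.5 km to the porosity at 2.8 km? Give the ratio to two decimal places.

3.46

phi(z₁)/phi(z₂) = e^(−k·z₁)/e^(−k·z₂) = e^{k(z₂−z₁)}
= exp(0.54 × 2.3) = exp(1.242) = 3.4625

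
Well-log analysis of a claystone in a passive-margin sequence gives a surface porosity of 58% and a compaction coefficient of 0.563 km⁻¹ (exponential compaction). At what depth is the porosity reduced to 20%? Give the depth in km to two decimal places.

Invert Athy's law: d = ln(n₀/n) / k
d = ln(0.58/0.2) / 0.563 = ln(2.9) / 0.563 = 1.0647 / 0.563 = 1.891 km

1.89 km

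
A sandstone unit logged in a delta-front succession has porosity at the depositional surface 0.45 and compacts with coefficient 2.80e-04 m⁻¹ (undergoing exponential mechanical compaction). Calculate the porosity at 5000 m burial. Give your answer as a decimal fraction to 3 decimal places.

Working in km (1 km = 1000 m; β in km⁻¹ = β in m⁻¹ × 1000):
phi = phi₀·exp(−β·d) = 0.45 × exp(−0.28 × 5) = 0.45 × exp(−1.4)
  = 0.45 × 0.2466 = 0.1110

0.111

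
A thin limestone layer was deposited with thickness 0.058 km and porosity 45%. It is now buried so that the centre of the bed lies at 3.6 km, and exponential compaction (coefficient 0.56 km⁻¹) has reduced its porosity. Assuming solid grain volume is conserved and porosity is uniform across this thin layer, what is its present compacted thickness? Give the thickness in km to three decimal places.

Porosity at 3.6 km: φ = 0.45·exp(−0.56×3.6) = 0.0599
Solid-volume conservation: h(1−φ) = h₀(1−φ₀) ⇒ h = h₀·(1−φ₀)/(1−φ)
h = 0.058 × (1 − 0.45)/(1 − 0.0599) = 0.058 × 0.5851 = 0.0339 km

0.034 km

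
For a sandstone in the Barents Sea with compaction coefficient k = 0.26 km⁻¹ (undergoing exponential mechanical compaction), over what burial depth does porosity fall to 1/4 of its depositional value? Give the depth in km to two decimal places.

phi/phi₀ = 1/4 ⇒ exp(−k·Z) = 1/4 ⇒ Z = ln(4) / k
Z = 1.3863 / 0.26 = 5.332 km

5.33 km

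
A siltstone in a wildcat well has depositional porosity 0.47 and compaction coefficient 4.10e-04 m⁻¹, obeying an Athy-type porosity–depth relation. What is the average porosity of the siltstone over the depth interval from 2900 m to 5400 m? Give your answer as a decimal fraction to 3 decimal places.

Working in km (1 km = 1000 m; β in km⁻¹ = β in m⁻¹ × 1000):
⟨φ⟩ = (1/(z₂−z₁)) ∫ φ₀ e^(−βz) dz = φ₀·(e^(−β·z₁) − e^(−β·z₂)) / (β·(z₂−z₁))
e^(−0.41×2.9) = 0.3045; e^(−0.41×5.4) = 0.1093
⟨φ⟩ = 0.47 × (0.3045 − 0.1093) / (0.41 × 2.5) = 0.47 × 0.1905 = 0.0895

0.090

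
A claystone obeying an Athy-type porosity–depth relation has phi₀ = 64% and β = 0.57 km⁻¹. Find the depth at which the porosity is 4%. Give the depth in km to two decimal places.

Invert Athy's law: Z = ln(phi₀/phi) / β
Z = ln(0.64/0.04) / 0.57 = ln(16) / 0.57 = 2.7726 / 0.57 = 4.864 km

4.86 km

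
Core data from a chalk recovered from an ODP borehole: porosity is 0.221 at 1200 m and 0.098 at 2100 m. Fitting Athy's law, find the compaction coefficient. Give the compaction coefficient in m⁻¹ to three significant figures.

0.000904 m⁻¹

Working in km (1 km = 1000 m; c in km⁻¹ = c in m⁻¹ × 1000):
Athy: phi(Z) = phi₀ e^(−cZ) ⇒ phi₁/phi₂ = e^{c(Z₂−Z₁)} ⇒ c = ln(phi₁/phi₂)/(Z₂−Z₁)
c = ln(0.221/0.098) / (2.1 − 1.2) = ln(2.255) / 0.9 = 0.8132 / 0.9 = 0.9036 km⁻¹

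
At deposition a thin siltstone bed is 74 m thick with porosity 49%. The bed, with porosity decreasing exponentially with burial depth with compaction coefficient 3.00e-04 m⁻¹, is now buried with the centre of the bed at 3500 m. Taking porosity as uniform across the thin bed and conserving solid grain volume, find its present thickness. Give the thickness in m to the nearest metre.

Working in km (1 km = 1000 m; c in km⁻¹ = c in m⁻¹ × 1000):
Porosity at 3.5 km: phi = 0.49·exp(−0.3×3.5) = 0.1715
Solid-volume conservation: h(1−phi) = h₀(1−phi₀) ⇒ h = h₀·(1−phi₀)/(1−phi)
h = 0.074 × (1 − 0.49)/(1 − 0.1715) = 0.074 × 0.6155 = 0.0456 km

46 m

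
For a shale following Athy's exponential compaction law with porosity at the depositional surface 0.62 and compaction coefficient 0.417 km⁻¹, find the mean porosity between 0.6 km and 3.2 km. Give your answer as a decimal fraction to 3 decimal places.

0.295

⟨φ⟩ = (1/(z₂−z₁)) ∫ φ₀ e^(−cz) dz = φ₀·(e^(−c·z₁) − e^(−c·z₂)) / (c·(z₂−z₁))
e^(−0.417×0.6) = 0.7786; e^(−0.417×3.2) = 0.2633
⟨φ⟩ = 0.62 × (0.7786 − 0.2633) / (0.417 × 2.6) = 0.62 × 0.4753 = 0.2947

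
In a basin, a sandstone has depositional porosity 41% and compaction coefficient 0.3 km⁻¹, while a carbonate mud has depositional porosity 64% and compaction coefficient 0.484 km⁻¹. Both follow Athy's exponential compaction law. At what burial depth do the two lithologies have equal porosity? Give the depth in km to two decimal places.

Set φ₀ₐ e^(−cₐd) = φ₀ᵦ e^(−cᵦd) ⇒ ln(φ₀ₐ/φ₀ᵦ) = (cₐ − cᵦ)·d
d = ln(0.41/0.64) / (0.3 − 0.484) = -0.4453 / -0.184 = 2.420 km

2.42 km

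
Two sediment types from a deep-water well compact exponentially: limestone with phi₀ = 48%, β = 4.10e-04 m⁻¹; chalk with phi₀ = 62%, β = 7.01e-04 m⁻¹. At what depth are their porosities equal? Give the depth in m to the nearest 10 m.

Working in km (1 km = 1000 m; β in km⁻¹ = β in m⁻¹ × 1000):
Set phi₀ₐ e^(−βₐd) = phi₀ᵦ e^(−βᵦd) ⇒ ln(phi₀ₐ/phi₀ᵦ) = (βₐ − βᵦ)·d
d = ln(0.48/0.62) / (0.41 − 0.701) = -0.2559 / -0.291 = 0.879 km

880 m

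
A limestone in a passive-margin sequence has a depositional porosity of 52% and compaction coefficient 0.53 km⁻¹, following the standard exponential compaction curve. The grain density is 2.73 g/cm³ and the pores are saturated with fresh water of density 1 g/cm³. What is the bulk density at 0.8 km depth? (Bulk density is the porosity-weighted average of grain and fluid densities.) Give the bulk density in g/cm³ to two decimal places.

2.14 g/cm³

Porosity at depth: n = 0.52·exp(−0.53×0.8) = 0.52×0.6544 = 0.3403
Bulk density: ρ_b = (1−n)ρ_g + n·ρ_f = 0.6597×2.73 + 0.3403×1
       = 1.801 + 0.340 = 2.141 g/cm³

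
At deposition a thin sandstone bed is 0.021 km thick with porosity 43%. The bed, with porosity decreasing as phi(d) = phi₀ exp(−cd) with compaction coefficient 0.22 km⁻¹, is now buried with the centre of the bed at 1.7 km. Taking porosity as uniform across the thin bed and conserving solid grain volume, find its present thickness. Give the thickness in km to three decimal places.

0.017 km

Porosity at 1.7 km: phi = 0.43·exp(−0.22×1.7) = 0.2958
Solid-volume conservation: h(1−phi) = h₀(1−phi₀) ⇒ h = h₀·(1−phi₀)/(1−phi)
h = 0.021 × (1 − 0.43)/(1 − 0.2958) = 0.021 × 0.8095 = 0.0170 km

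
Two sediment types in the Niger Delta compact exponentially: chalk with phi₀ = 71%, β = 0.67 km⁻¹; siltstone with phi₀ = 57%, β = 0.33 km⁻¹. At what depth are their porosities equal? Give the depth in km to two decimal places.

Set phi₀ₐ e^(−βₐz) = phi₀ᵦ e^(−βᵦz) ⇒ ln(phi₀ₐ/phi₀ᵦ) = (βₐ − βᵦ)·z
z = ln(0.71/0.57) / (0.67 − 0.33) = 0.2196 / 0.34 = 0.646 km

0.65 km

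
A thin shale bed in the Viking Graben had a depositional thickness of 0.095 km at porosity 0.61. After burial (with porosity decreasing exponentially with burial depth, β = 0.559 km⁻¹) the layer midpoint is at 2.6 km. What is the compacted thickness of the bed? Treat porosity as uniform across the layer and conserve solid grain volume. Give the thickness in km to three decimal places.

Porosity at 2.6 km: n = 0.61·exp(−0.559×2.6) = 0.1426
Solid-volume conservation: h(1−n) = h₀(1−n₀) ⇒ h = h₀·(1−n₀)/(1−n)
h = 0.095 × (1 − 0.61)/(1 − 0.1426) = 0.095 × 0.4549 = 0.0432 km

0.043 km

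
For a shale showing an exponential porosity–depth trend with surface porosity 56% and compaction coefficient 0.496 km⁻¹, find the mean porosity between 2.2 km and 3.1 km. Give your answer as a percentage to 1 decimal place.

⟨φ⟩ = (1/(z₂−z₁)) ∫ φ₀ e^(−kz) dz = φ₀·(e^(−k·z₁) − e^(−k·z₂)) / (k·(z₂−z₁))
e^(−0.496×2.2) = 0.3358; e^(−0.496×3.1) = 0.2149
⟨φ⟩ = 0.56 × (0.3358 − 0.2149) / (0.496 × 0.9) = 0.56 × 0.2709 = 0.1517

15.2%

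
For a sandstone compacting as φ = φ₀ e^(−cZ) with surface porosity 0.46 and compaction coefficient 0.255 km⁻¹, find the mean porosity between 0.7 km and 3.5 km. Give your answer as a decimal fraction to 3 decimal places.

0.275

⟨φ⟩ = (1/(Z₂−Z₁)) ∫ φ₀ e^(−cZ) dZ = φ₀·(e^(−c·Z₁) − e^(−c·Z₂)) / (c·(Z₂−Z₁))
e^(−0.255×0.7) = 0.8365; e^(−0.255×3.5) = 0.4096
⟨φ⟩ = 0.46 × (0.8365 − 0.4096) / (0.255 × 2.8) = 0.46 × 0.5979 = 0.2750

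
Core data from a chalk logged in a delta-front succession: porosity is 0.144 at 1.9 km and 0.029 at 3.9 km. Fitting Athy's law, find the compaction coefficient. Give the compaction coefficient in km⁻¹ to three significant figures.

Athy: φ(Z) = φ₀ e^(−βZ) ⇒ φ₁/φ₂ = e^{β(Z₂−Z₁)} ⇒ β = ln(φ₁/φ₂)/(Z₂−Z₁)
β = ln(0.144/0.029) / (3.9 − 1.9) = ln(4.966) / 2 = 1.6025 / 2 = 0.8013 km⁻¹

0.801 km⁻¹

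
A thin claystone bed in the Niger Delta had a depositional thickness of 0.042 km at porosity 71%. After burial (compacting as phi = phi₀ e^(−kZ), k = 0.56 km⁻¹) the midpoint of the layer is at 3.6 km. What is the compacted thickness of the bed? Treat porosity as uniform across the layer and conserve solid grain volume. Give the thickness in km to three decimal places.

0.013 km

Porosity at 3.6 km: phi = 0.71·exp(−0.56×3.6) = 0.0946
Solid-volume conservation: h(1−phi) = h₀(1−phi₀) ⇒ h = h₀·(1−phi₀)/(1−phi)
h = 0.042 × (1 − 0.71)/(1 − 0.0946) = 0.042 × 0.3203 = 0.0135 km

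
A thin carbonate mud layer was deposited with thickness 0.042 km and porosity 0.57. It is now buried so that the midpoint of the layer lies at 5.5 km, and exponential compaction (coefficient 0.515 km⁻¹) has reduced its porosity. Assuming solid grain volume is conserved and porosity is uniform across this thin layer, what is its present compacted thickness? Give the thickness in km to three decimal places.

0.019 km

Porosity at 5.5 km: n = 0.57·exp(−0.515×5.5) = 0.0336
Solid-volume conservation: h(1−n) = h₀(1−n₀) ⇒ h = h₀·(1−n₀)/(1−n)
h = 0.042 × (1 − 0.57)/(1 − 0.0336) = 0.042 × 0.4449 = 0.0187 km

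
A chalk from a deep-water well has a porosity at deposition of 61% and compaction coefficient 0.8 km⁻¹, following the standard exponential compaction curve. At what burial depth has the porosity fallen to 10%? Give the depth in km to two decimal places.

2.26 km

Invert Athy's law: Z = ln(n₀/n) / k
Z = ln(0.61/0.1) / 0.8 = ln(6.1) / 0.8 = 1.8083 / 0.8 = 2.260 km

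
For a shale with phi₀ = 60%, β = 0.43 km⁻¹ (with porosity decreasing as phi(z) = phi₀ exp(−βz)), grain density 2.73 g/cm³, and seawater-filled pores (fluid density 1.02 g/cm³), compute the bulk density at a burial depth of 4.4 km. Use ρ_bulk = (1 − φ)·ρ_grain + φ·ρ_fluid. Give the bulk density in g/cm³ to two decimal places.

Porosity at depth: phi = 0.6·exp(−0.43×4.4) = 0.6×0.1508 = 0.0905
Bulk density: ρ_b = (1−phi)ρ_g + phi·ρ_f = 0.9095×2.73 + 0.0905×1.02
       = 2.483 + 0.092 = 2.575 g/cm³

2.58 g/cm³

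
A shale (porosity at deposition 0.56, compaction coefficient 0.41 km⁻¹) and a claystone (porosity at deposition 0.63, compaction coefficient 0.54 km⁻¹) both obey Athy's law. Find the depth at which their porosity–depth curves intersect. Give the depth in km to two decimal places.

0.91 km

Set n₀ₐ e^(−cₐz) = n₀ᵦ e^(−cᵦz) ⇒ ln(n₀ₐ/n₀ᵦ) = (cₐ − cᵦ)·z
z = ln(0.56/0.63) / (0.41 − 0.54) = -0.1178 / -0.13 = 0.906 km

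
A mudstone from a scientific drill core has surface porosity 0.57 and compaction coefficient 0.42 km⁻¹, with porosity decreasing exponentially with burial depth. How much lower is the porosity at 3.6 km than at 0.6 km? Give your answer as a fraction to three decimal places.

0.317

n(0.6) = 0.57·e^(−0.42×0.6) = 0.4430
n(3.6) = 0.57·e^(−0.42×3.6) = 0.1257
Δn = 0.4430 − 0.1257 = 0.3174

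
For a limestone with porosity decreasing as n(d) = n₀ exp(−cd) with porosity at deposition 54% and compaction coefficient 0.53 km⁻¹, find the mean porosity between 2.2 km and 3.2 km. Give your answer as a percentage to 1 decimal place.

⟨n⟩ = (1/(d₂−d₁)) ∫ n₀ e^(−cd) dd = n₀·(e^(−c·d₁) − e^(−c·d₂)) / (c·(d₂−d₁))
e^(−0.53×2.2) = 0.3116; e^(−0.53×3.2) = 0.1834
⟨n⟩ = 0.54 × (0.3116 − 0.1834) / (0.53 × 1) = 0.54 × 0.2419 = 0.1306

13.1%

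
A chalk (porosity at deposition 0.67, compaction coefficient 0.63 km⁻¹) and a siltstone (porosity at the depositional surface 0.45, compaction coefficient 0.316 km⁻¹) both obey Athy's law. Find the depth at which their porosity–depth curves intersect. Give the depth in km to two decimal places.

Set φ₀ₐ e^(−βₐd) = φ₀ᵦ e^(−βᵦd) ⇒ ln(φ₀ₐ/φ₀ᵦ) = (βₐ − βᵦ)·d
d = ln(0.67/0.45) / (0.63 − 0.316) = 0.3980 / 0.314 = 1.268 km

1.27 km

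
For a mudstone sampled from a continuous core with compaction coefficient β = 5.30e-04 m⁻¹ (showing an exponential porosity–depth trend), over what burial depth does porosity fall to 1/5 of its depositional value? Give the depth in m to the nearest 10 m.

3040 m

Working in km (1 km = 1000 m; β in km⁻¹ = β in m⁻¹ × 1000):
φ/φ₀ = 1/5 ⇒ exp(−β·Z) = 1/5 ⇒ Z = ln(5) / β
Z = 1.6094 / 0.53 = 3.037 km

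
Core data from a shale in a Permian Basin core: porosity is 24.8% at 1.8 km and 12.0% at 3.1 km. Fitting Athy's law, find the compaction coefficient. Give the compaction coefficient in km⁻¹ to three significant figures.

0.558 km⁻¹

Athy: n(d) = n₀ e^(−cd) ⇒ n₁/n₂ = e^{c(d₂−d₁)} ⇒ c = ln(n₁/n₂)/(d₂−d₁)
c = ln(0.248/0.12) / (3.1 − 1.8) = ln(2.067) / 1.3 = 0.7259 / 1.3 = 0.5584 km⁻¹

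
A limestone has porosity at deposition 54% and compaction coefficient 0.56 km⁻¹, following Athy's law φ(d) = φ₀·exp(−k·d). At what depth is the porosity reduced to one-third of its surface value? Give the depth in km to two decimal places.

φ/φ₀ = 1/3 ⇒ exp(−k·d) = 1/3 ⇒ d = ln(3) / k
d = 1.0986 / 0.56 = 1.962 km

1.96 km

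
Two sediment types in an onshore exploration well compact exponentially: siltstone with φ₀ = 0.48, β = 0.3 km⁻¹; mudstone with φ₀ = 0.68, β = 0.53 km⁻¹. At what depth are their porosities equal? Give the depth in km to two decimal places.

Set φ₀ₐ e^(−βₐZ) = φ₀ᵦ e^(−βᵦZ) ⇒ ln(φ₀ₐ/φ₀ᵦ) = (βₐ − βᵦ)·Z
Z = ln(0.48/0.68) / (0.3 − 0.53) = -0.3483 / -0.23 = 1.514 km

1.51 km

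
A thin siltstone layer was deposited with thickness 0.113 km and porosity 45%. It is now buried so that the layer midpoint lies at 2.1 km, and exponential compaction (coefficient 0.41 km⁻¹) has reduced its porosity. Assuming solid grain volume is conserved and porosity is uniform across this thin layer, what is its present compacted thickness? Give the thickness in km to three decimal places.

Porosity at 2.1 km: n = 0.45·exp(−0.41×2.1) = 0.1902
Solid-volume conservation: h(1−n) = h₀(1−n₀) ⇒ h = h₀·(1−n₀)/(1−n)
h = 0.113 × (1 − 0.45)/(1 − 0.1902) = 0.113 × 0.6792 = 0.0768 km

0.077 km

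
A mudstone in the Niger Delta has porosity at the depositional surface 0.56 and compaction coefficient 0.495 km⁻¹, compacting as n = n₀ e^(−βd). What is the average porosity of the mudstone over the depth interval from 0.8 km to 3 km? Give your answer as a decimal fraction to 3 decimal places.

0.230

⟨n⟩ = (1/(d₂−d₁)) ∫ n₀ e^(−βd) dd = n₀·(e^(−β·d₁) − e^(−β·d₂)) / (β·(d₂−d₁))
e^(−0.495×0.8) = 0.6730; e^(−0.495×3) = 0.2265
⟨n⟩ = 0.56 × (0.6730 − 0.2265) / (0.495 × 2.2) = 0.56 × 0.4100 = 0.2296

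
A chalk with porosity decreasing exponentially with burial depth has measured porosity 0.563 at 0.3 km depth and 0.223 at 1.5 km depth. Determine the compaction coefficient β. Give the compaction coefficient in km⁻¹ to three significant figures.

0.772 km⁻¹

Athy: φ(Z) = φ₀ e^(−βZ) ⇒ φ₁/φ₂ = e^{β(Z₂−Z₁)} ⇒ β = ln(φ₁/φ₂)/(Z₂−Z₁)
β = ln(0.563/0.223) / (1.5 − 0.3) = ln(2.525) / 1.2 = 0.9261 / 1.2 = 0.7718 km⁻¹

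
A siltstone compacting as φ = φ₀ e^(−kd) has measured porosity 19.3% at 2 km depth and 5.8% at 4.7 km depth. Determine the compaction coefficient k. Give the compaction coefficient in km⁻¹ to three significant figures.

Athy: φ(d) = φ₀ e^(−kd) ⇒ φ₁/φ₂ = e^{k(d₂−d₁)} ⇒ k = ln(φ₁/φ₂)/(d₂−d₁)
k = ln(0.193/0.058) / (4.7 − 2) = ln(3.328) / 2.7 = 1.2022 / 2.7 = 0.4453 km⁻¹

0.445 km⁻¹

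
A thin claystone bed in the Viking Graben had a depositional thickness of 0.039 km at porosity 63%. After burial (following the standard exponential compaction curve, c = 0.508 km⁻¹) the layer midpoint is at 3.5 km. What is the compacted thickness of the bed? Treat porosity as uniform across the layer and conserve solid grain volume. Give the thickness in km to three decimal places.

Porosity at 3.5 km: φ = 0.63·exp(−0.508×3.5) = 0.1065
Solid-volume conservation: h(1−φ) = h₀(1−φ₀) ⇒ h = h₀·(1−φ₀)/(1−φ)
h = 0.039 × (1 − 0.63)/(1 − 0.1065) = 0.039 × 0.4141 = 0.0161 km

0.016 km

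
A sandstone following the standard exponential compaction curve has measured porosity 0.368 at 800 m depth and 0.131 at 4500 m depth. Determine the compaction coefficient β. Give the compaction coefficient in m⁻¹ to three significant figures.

0.000279 m⁻¹

Working in km (1 km = 1000 m; β in km⁻¹ = β in m⁻¹ × 1000):
Athy: φ(d) = φ₀ e^(−βd) ⇒ φ₁/φ₂ = e^{β(d₂−d₁)} ⇒ β = ln(φ₁/φ₂)/(d₂−d₁)
β = ln(0.368/0.131) / (4.5 − 0.8) = ln(2.809) / 3.7 = 1.0329 / 3.7 = 0.2792 km⁻¹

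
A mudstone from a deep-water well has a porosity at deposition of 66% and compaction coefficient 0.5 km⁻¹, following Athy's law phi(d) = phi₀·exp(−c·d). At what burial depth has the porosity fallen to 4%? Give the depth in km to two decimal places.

Invert Athy's law: d = ln(phi₀/phi) / c
d = ln(0.66/0.04) / 0.5 = ln(16.5) / 0.5 = 2.8034 / 0.5 = 5.607 km

5.61 km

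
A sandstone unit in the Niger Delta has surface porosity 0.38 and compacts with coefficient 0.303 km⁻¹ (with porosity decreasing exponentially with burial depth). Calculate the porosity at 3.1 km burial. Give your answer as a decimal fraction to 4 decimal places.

phi = phi₀·exp(−k·z) = 0.38 × exp(−0.303 × 3.1) = 0.38 × exp(−0.9393)
  = 0.38 × 0.3909 = 0.1485

0.1485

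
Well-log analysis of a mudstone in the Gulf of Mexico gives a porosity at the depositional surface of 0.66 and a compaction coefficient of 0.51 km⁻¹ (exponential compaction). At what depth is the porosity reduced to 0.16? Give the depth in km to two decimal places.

2.78 km

Invert Athy's law: d = ln(n₀/n) / k
d = ln(0.66/0.16) / 0.51 = ln(4.125) / 0.51 = 1.4171 / 0.51 = 2.779 km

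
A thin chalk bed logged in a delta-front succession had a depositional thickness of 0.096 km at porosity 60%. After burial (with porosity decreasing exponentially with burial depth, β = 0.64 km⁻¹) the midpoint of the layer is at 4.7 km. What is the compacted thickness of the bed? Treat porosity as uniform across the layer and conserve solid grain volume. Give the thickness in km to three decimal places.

Porosity at 4.7 km: phi = 0.6·exp(−0.64×4.7) = 0.0296
Solid-volume conservation: h(1−phi) = h₀(1−phi₀) ⇒ h = h₀·(1−phi₀)/(1−phi)
h = 0.096 × (1 − 0.6)/(1 − 0.0296) = 0.096 × 0.4122 = 0.0396 km

0.040 km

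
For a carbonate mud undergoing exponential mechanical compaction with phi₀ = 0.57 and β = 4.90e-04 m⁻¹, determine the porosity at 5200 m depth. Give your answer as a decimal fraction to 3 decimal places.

0.045

Working in km (1 km = 1000 m; β in km⁻¹ = β in m⁻¹ × 1000):
phi = phi₀·exp(−β·z) = 0.57 × exp(−0.49 × 5.2) = 0.57 × exp(−2.548)
  = 0.57 × 0.0782 = 0.0446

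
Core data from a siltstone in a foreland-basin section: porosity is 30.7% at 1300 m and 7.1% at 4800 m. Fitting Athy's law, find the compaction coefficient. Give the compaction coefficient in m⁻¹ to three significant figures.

Working in km (1 km = 1000 m; c in km⁻¹ = c in m⁻¹ × 1000):
Athy: φ(Z) = φ₀ e^(−cZ) ⇒ φ₁/φ₂ = e^{c(Z₂−Z₁)} ⇒ c = ln(φ₁/φ₂)/(Z₂−Z₁)
c = ln(0.307/0.071) / (4.8 − 1.3) = ln(4.324) / 3.5 = 1.4642 / 3.5 = 0.4183 km⁻¹

0.000418 m⁻¹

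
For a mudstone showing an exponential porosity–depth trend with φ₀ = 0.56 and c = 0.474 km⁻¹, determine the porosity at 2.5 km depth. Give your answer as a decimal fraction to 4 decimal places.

0.1712

φ = φ₀·exp(−c·z) = 0.56 × exp(−0.474 × 2.5) = 0.56 × exp(−1.185)
  = 0.56 × 0.3057 = 0.1712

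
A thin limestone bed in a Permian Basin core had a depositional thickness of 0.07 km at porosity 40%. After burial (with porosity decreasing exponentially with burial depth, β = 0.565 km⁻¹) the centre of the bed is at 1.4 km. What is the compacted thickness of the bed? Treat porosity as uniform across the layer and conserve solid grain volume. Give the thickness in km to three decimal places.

0.051 km

Porosity at 1.4 km: phi = 0.4·exp(−0.565×1.4) = 0.1814
Solid-volume conservation: h(1−phi) = h₀(1−phi₀) ⇒ h = h₀·(1−phi₀)/(1−phi)
h = 0.07 × (1 − 0.4)/(1 − 0.1814) = 0.07 × 0.7329 = 0.0513 km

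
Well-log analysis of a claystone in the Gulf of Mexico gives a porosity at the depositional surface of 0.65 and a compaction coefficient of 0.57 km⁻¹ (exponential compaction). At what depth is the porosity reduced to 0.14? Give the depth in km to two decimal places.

Invert Athy's law: z = ln(n₀/n) / β
z = ln(0.65/0.14) / 0.57 = ln(4.643) / 0.57 = 1.5353 / 0.57 = 2.694 km

2.69 km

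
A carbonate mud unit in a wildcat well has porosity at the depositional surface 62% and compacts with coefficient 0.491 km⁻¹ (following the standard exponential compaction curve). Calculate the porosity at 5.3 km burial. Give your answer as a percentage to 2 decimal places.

phi = phi₀·exp(−k·z) = 0.62 × exp(−0.491 × 5.3) = 0.62 × exp(−2.602)
  = 0.62 × 0.0741 = 0.0459

4.59%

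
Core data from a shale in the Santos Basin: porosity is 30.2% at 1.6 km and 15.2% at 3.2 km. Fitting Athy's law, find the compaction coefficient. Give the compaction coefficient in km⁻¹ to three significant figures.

Athy: phi(d) = phi₀ e^(−cd) ⇒ phi₁/phi₂ = e^{c(d₂−d₁)} ⇒ c = ln(phi₁/phi₂)/(d₂−d₁)
c = ln(0.302/0.152) / (3.2 − 1.6) = ln(1.987) / 1.6 = 0.6865 / 1.6 = 0.4291 km⁻¹

0.429 km⁻¹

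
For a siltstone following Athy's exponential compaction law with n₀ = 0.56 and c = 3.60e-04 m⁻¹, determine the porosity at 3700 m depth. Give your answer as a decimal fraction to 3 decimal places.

Working in km (1 km = 1000 m; c in km⁻¹ = c in m⁻¹ × 1000):
n = n₀·exp(−c·Z) = 0.56 × exp(−0.36 × 3.7) = 0.56 × exp(−1.332)
  = 0.56 × 0.2639 = 0.1478

0.148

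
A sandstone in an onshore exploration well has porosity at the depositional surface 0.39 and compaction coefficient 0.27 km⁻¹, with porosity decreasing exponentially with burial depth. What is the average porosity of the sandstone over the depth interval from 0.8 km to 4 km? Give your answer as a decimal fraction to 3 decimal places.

⟨phi⟩ = (1/(Z₂−Z₁)) ∫ phi₀ e^(−cZ) dZ = phi₀·(e^(−c·Z₁) − e^(−c·Z₂)) / (c·(Z₂−Z₁))
e^(−0.27×0.8) = 0.8057; e^(−0.27×4) = 0.3396
⟨phi⟩ = 0.39 × (0.8057 − 0.3396) / (0.27 × 3.2) = 0.39 × 0.5395 = 0.2104

0.210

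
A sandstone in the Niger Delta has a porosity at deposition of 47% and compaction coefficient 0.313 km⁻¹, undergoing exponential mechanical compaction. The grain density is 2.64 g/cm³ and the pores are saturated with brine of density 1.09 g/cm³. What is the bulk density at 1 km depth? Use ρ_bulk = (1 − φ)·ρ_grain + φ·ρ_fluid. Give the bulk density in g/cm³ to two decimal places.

Porosity at depth: n = 0.47·exp(−0.313×1) = 0.47×0.7312 = 0.3437
Bulk density: ρ_b = (1−n)ρ_g + n·ρ_f = 0.6563×2.64 + 0.3437×1.09
       = 1.733 + 0.375 = 2.107 g/cm³

2.11 g/cm³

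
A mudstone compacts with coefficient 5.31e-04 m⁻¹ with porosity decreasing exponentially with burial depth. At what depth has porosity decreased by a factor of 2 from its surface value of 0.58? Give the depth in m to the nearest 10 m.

Working in km (1 km = 1000 m; k in km⁻¹ = k in m⁻¹ × 1000):
φ/φ₀ = 1/2 ⇒ exp(−k·z) = 1/2 ⇒ z = ln(2) / k
z = 0.6931 / 0.531 = 1.305 km

1310 m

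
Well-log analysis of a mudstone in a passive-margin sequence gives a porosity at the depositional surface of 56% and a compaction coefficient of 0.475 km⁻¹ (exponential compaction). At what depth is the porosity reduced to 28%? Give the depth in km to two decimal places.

Invert Athy's law: d = ln(phi₀/phi) / c
d = ln(0.56/0.28) / 0.475 = ln(2) / 0.475 = 0.6931 / 0.475 = 1.459 km

1.46 km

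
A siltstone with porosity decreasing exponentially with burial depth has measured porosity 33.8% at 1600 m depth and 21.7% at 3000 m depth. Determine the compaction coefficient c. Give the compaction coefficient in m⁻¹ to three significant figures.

0.000317 m⁻¹

Working in km (1 km = 1000 m; c in km⁻¹ = c in m⁻¹ × 1000):
Athy: n(z) = n₀ e^(−cz) ⇒ n₁/n₂ = e^{c(z₂−z₁)} ⇒ c = ln(n₁/n₂)/(z₂−z₁)
c = ln(0.338/0.217) / (3 − 1.6) = ln(1.558) / 1.4 = 0.4431 / 1.4 = 0.3165 km⁻¹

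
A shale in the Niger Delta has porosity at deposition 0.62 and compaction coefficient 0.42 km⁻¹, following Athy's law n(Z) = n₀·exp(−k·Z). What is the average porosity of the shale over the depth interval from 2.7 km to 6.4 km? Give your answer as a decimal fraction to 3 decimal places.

⟨n⟩ = (1/(Z₂−Z₁)) ∫ n₀ e^(−kZ) dZ = n₀·(e^(−k·Z₁) − e^(−k·Z₂)) / (k·(Z₂−Z₁))
e^(−0.42×2.7) = 0.3217; e^(−0.42×6.4) = 0.0680
⟨n⟩ = 0.62 × (0.3217 − 0.0680) / (0.42 × 3.7) = 0.62 × 0.1633 = 0.1012

0.101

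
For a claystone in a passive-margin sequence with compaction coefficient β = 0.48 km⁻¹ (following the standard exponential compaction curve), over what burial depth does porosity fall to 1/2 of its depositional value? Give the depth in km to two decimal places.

1.44 km

φ/φ₀ = 1/2 ⇒ exp(−β·d) = 1/2 ⇒ d = ln(2) / β
d = 0.6931 / 0.48 = 1.444 km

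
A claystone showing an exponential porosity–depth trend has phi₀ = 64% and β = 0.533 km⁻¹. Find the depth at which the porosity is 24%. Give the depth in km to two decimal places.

1.84 km

Invert Athy's law: z = ln(phi₀/phi) / β
z = ln(0.64/0.24) / 0.533 = ln(2.667) / 0.533 = 0.9808 / 0.533 = 1.840 km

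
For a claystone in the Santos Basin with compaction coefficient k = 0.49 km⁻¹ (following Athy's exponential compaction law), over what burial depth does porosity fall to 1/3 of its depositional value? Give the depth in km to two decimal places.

phi/phi₀ = 1/3 ⇒ exp(−k·Z) = 1/3 ⇒ Z = ln(3) / k
Z = 1.0986 / 0.49 = 2.242 km

2.24 km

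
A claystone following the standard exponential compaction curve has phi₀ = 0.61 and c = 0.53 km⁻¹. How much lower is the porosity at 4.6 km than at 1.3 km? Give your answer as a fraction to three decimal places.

0.253

phi(1.3) = 0.61·e^(−0.53×1.3) = 0.3063
phi(4.6) = 0.61·e^(−0.53×4.6) = 0.0533
Δphi = 0.3063 − 0.0533 = 0.2530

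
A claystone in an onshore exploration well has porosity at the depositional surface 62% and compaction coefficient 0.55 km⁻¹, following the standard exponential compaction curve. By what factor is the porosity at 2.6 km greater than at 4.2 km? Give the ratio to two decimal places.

phi(z₁)/phi(z₂) = e^(−β·z₁)/e^(−β·z₂) = e^{β(z₂−z₁)}
= exp(0.55 × 1.6) = exp(0.88) = 2.4109

2.41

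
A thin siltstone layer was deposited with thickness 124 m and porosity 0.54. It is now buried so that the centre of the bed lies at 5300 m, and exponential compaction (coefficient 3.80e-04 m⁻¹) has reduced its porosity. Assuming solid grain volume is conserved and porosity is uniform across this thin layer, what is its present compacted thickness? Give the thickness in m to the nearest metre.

Working in km (1 km = 1000 m; k in km⁻¹ = k in m⁻¹ × 1000):
Porosity at 5.3 km: phi = 0.54·exp(−0.38×5.3) = 0.0721
Solid-volume conservation: h(1−phi) = h₀(1−phi₀) ⇒ h = h₀·(1−phi₀)/(1−phi)
h = 0.124 × (1 − 0.54)/(1 − 0.0721) = 0.124 × 0.4957 = 0.0615 km

61 m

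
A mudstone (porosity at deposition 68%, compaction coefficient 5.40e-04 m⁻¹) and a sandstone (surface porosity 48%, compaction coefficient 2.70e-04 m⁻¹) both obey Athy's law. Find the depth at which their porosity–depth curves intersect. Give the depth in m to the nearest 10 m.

Working in km (1 km = 1000 m; c in km⁻¹ = c in m⁻¹ × 1000):
Set phi₀ₐ e^(−cₐz) = phi₀ᵦ e^(−cᵦz) ⇒ ln(phi₀ₐ/phi₀ᵦ) = (cₐ − cᵦ)·z
z = ln(0.68/0.48) / (0.54 − 0.27) = 0.3483 / 0.27 = 1.290 km

1290 m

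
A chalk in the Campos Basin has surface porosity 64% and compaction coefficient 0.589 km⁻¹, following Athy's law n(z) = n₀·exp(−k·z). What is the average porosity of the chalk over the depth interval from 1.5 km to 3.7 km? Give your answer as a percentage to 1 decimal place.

14.8%

⟨n⟩ = (1/(z₂−z₁)) ∫ n₀ e^(−kz) dz = n₀·(e^(−k·z₁) − e^(−k·z₂)) / (k·(z₂−z₁))
e^(−0.589×1.5) = 0.4133; e^(−0.589×3.7) = 0.1131
⟨n⟩ = 0.64 × (0.4133 − 0.1131) / (0.589 × 2.2) = 0.64 × 0.2317 = 0.1483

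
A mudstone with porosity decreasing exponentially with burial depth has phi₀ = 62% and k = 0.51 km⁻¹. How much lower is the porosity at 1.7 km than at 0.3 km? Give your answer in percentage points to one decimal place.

27.2 percentage points

phi(0.3) = 0.62·e^(−0.51×0.3) = 0.5320
phi(1.7) = 0.62·e^(−0.51×1.7) = 0.2605
Δphi = 0.5320 − 0.2605 = 0.2715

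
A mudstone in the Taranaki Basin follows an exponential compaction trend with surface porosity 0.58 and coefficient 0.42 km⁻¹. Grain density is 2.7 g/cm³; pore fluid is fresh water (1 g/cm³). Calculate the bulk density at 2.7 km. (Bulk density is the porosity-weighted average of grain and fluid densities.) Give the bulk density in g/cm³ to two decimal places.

Porosity at depth: phi = 0.58·exp(−0.42×2.7) = 0.58×0.3217 = 0.1866
Bulk density: ρ_b = (1−phi)ρ_g + phi·ρ_f = 0.8134×2.7 + 0.1866×1
       = 2.196 + 0.187 = 2.383 g/cm³

2.38 g/cm³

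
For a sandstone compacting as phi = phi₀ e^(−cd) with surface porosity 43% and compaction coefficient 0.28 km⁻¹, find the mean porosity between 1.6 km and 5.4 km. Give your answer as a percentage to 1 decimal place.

⟨phi⟩ = (1/(d₂−d₁)) ∫ phi₀ e^(−cd) dd = phi₀·(e^(−c·d₁) − e^(−c·d₂)) / (c·(d₂−d₁))
e^(−0.28×1.6) = 0.6389; e^(−0.28×5.4) = 0.2205
⟨phi⟩ = 0.43 × (0.6389 − 0.2205) / (0.28 × 3.8) = 0.43 × 0.3933 = 0.1691

16.9%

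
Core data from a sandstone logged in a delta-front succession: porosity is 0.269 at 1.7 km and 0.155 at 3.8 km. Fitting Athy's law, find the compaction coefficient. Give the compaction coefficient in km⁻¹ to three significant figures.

Athy: n(d) = n₀ e^(−kd) ⇒ n₁/n₂ = e^{k(d₂−d₁)} ⇒ k = ln(n₁/n₂)/(d₂−d₁)
k = ln(0.269/0.155) / (3.8 − 1.7) = ln(1.735) / 2.1 = 0.5513 / 2.1 = 0.2625 km⁻¹

0.263 km⁻¹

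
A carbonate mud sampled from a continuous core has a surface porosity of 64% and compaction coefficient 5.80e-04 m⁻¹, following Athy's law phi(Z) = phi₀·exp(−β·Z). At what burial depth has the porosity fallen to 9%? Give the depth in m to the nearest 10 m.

Working in km (1 km = 1000 m; β in km⁻¹ = β in m⁻¹ × 1000):
Invert Athy's law: Z = ln(phi₀/phi) / β
Z = ln(0.64/0.09) / 0.58 = ln(7.111) / 0.58 = 1.9617 / 0.58 = 3.382 km

3380 m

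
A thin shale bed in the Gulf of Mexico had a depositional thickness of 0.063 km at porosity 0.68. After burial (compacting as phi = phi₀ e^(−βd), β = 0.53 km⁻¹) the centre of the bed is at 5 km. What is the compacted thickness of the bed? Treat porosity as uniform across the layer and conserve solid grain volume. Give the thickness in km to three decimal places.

0.021 km

Porosity at 5 km: phi = 0.68·exp(−0.53×5) = 0.0480
Solid-volume conservation: h(1−phi) = h₀(1−phi₀) ⇒ h = h₀·(1−phi₀)/(1−phi)
h = 0.063 × (1 − 0.68)/(1 − 0.0480) = 0.063 × 0.3361 = 0.0212 km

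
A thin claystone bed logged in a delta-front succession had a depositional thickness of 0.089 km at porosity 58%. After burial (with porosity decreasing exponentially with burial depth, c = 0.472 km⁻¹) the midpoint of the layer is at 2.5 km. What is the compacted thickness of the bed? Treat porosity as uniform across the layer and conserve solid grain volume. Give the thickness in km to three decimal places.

Porosity at 2.5 km: phi = 0.58·exp(−0.472×2.5) = 0.1782
Solid-volume conservation: h(1−phi) = h₀(1−phi₀) ⇒ h = h₀·(1−phi₀)/(1−phi)
h = 0.089 × (1 − 0.58)/(1 − 0.1782) = 0.089 × 0.5111 = 0.0455 km

0.045 km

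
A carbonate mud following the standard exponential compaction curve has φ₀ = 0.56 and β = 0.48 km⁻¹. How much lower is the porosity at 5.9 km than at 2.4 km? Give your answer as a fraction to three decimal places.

φ(2.4) = 0.56·e^(−0.48×2.4) = 0.1770
φ(5.9) = 0.56·e^(−0.48×5.9) = 0.0330
Δφ = 0.1770 − 0.0330 = 0.1440

0.144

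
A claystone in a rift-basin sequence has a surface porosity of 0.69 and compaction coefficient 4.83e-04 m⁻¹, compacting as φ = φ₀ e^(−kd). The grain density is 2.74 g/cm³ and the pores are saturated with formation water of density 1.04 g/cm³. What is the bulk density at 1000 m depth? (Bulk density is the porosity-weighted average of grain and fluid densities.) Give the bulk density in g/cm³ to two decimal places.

Working in km (1 km = 1000 m; k in km⁻¹ = k in m⁻¹ × 1000):
Porosity at depth: φ = 0.69·exp(−0.483×1) = 0.69×0.6169 = 0.4257
Bulk density: ρ_b = (1−φ)ρ_g + φ·ρ_f = 0.5743×2.74 + 0.4257×1.04
       = 1.574 + 0.443 = 2.016 g/cm³

2.02 g/cm³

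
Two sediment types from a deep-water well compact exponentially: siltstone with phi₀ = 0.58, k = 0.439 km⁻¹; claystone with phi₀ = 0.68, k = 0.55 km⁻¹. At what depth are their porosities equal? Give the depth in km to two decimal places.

1.43 km

Set phi₀ₐ e^(−kₐz) = phi₀ᵦ e^(−kᵦz) ⇒ ln(phi₀ₐ/phi₀ᵦ) = (kₐ − kᵦ)·z
z = ln(0.58/0.68) / (0.439 − 0.55) = -0.1591 / -0.111 = 1.433 km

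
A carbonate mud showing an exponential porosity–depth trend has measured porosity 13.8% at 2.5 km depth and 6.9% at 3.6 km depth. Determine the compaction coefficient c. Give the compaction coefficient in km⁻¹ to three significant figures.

Athy: phi(Z) = phi₀ e^(−cZ) ⇒ phi₁/phi₂ = e^{c(Z₂−Z₁)} ⇒ c = ln(phi₁/phi₂)/(Z₂−Z₁)
c = ln(0.138/0.069) / (3.6 − 2.5) = ln(2) / 1.1 = 0.6931 / 1.1 = 0.6301 km⁻¹

0.630 km⁻¹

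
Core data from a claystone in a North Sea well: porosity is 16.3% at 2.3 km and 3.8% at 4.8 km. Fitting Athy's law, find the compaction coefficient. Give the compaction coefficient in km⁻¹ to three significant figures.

0.582 km⁻¹

Athy: n(z) = n₀ e^(−kz) ⇒ n₁/n₂ = e^{k(z₂−z₁)} ⇒ k = ln(n₁/n₂)/(z₂−z₁)
k = ln(0.163/0.038) / (4.8 − 2.3) = ln(4.289) / 2.5 = 1.4562 / 2.5 = 0.5825 km⁻¹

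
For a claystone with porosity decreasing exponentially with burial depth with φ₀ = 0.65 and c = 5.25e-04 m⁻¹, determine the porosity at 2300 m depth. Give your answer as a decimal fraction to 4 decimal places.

Working in km (1 km = 1000 m; c in km⁻¹ = c in m⁻¹ × 1000):
φ = φ₀·exp(−c·z) = 0.65 × exp(−0.525 × 2.3) = 0.65 × exp(−1.208)
  = 0.65 × 0.2989 = 0.1943

0.1943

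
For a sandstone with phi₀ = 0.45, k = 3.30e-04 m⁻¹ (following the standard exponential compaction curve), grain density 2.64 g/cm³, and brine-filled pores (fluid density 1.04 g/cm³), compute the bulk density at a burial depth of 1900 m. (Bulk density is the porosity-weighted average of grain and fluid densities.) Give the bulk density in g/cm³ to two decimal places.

2.26 g/cm³

Working in km (1 km = 1000 m; k in km⁻¹ = k in m⁻¹ × 1000):
Porosity at depth: phi = 0.45·exp(−0.33×1.9) = 0.45×0.5342 = 0.2404
Bulk density: ρ_b = (1−phi)ρ_g + phi·ρ_f = 0.7596×2.64 + 0.2404×1.04
       = 2.005 + 0.250 = 2.255 g/cm³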